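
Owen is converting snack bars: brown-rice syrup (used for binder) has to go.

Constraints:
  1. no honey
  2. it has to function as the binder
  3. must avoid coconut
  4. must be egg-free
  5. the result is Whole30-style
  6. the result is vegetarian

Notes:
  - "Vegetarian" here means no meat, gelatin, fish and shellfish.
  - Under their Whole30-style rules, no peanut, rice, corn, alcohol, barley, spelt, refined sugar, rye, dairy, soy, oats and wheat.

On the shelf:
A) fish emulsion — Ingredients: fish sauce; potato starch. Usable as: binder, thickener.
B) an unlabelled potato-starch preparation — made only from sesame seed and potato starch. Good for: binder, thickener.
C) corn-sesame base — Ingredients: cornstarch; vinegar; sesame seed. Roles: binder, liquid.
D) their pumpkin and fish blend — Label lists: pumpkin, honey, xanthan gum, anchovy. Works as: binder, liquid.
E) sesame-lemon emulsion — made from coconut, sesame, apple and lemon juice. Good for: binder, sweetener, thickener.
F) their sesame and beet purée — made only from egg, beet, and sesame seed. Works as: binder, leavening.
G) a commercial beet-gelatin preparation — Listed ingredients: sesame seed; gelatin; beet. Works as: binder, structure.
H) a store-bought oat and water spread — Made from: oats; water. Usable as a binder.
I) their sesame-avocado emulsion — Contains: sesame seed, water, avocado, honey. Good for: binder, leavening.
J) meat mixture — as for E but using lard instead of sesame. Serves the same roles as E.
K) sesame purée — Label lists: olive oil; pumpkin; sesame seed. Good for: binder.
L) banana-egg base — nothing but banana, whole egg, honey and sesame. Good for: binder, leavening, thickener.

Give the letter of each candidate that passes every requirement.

A: has fish sauce, so not vegetarian — reject
B: no egg, vegetarian — OK
C: has cornstarch, so not Whole30-style — out
D: has anchovy, so not vegetarian; has honey, so not honey-free — no
E: has coconut, so not coconut-free — reject
F: has egg, so not egg-free — out
G: has gelatin, so not vegetarian — out
H: has oats, so not Whole30-style — no
I: has honey, so not honey-free — no
J: has lard, so not vegetarian; has coconut, so not coconut-free — reject
K: every rule checks out — keep
L: has honey, so not honey-free; has whole egg, so not egg-free — out

B, K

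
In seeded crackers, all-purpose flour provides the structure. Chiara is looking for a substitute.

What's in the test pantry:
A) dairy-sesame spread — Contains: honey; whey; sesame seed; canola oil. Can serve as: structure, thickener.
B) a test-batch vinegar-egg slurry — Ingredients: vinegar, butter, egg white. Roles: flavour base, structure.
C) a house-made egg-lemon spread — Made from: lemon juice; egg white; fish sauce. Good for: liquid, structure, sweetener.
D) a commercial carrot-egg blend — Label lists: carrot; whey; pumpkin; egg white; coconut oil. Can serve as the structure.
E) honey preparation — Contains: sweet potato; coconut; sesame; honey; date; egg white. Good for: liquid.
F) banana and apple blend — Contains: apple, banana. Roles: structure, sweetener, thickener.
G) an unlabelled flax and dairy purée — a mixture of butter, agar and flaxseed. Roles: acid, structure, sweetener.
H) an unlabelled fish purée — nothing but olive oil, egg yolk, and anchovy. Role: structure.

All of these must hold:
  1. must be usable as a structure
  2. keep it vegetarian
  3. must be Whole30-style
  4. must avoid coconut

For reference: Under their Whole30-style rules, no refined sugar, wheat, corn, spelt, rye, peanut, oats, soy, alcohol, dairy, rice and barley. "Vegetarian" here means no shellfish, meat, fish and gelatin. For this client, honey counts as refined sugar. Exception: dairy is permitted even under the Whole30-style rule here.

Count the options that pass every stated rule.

A: has honey, so not Whole30-style — reject
B: dairy is permitted under the Whole30-style carve-out; nothing else excluded — OK
C: has fish sauce, so not vegetarian — no
D: has coconut oil, so not coconut-free — reject
E: not usable as a structure; has honey, so not Whole30-style (and 1 more) — no
F: only apple and banana; none excluded — keep
G: dairy is permitted under the Whole30-style carve-out; nothing else excluded — valid
H: has anchovy, so not vegetarian — reject

3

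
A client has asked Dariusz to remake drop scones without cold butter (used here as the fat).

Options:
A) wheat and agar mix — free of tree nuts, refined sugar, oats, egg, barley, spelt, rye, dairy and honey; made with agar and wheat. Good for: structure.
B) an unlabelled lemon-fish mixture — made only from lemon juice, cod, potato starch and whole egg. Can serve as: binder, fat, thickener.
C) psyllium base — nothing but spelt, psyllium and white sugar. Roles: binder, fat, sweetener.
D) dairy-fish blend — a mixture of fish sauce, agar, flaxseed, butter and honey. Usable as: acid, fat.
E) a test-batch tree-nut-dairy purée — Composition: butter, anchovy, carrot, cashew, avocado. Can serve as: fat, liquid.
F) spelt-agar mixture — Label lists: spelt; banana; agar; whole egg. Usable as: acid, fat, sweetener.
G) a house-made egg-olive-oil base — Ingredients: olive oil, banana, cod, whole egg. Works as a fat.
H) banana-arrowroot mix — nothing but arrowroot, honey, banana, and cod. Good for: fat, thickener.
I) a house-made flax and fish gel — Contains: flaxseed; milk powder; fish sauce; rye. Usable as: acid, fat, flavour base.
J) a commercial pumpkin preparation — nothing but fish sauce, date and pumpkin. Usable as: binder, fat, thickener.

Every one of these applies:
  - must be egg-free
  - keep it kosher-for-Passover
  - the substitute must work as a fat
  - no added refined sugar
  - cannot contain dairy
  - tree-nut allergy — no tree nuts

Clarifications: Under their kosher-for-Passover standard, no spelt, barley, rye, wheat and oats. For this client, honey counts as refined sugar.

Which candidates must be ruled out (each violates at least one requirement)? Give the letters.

A: not usable as a fat; has wheat, so not kosher-for-Passover — no
B: has whole egg, so not egg-free — reject
C: has spelt, so not kosher-for-Passover; has white sugar, so not no-added-sugar — out
D: has honey, so not no-added-sugar; has butter, so not dairy-free — out
E: has butter, so not dairy-free; has cashew, so not tree-nut-free — out
F: has spelt, so not kosher-for-Passover; has whole egg, so not egg-free — no
G: has whole egg, so not egg-free — no
H: has honey, so not no-added-sugar — out
I: has rye, so not kosher-for-Passover; has milk powder, so not dairy-free — no
J: works as a fat, kosher-for-Passover, no dairy — valid

A, B, C, D, E, F, G, H, I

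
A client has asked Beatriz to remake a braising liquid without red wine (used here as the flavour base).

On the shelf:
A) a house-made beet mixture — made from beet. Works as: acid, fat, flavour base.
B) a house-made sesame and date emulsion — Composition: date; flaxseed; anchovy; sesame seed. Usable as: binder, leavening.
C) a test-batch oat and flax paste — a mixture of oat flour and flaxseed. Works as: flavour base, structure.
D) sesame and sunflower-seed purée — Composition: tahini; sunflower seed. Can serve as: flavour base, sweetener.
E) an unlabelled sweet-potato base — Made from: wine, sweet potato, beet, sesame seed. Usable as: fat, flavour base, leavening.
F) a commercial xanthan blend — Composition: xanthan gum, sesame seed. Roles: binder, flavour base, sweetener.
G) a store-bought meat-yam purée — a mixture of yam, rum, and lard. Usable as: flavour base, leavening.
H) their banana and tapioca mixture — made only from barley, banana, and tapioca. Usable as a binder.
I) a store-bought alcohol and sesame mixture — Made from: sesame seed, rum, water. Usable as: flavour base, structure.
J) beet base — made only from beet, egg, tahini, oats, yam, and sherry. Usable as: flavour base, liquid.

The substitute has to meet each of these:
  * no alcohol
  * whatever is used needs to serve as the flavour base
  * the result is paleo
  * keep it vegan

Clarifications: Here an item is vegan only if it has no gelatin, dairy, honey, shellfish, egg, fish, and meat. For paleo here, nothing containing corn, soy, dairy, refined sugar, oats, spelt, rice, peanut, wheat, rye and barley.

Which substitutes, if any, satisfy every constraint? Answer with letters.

A: only beet; none excluded — keep
B: not usable as a flavour base; has anchovy, so not vegan — no
C: has oat flour, so not paleo — reject
D: only tahini and sunflower seed; none excluded — keep
E: has wine, so not alcohol-free — reject
F: only sesame seed and xanthan gum; none excluded — keep
G: has lard, so not vegan; has rum, so not alcohol-free — no
H: not usable as a flavour base; has barley, so not paleo — no
I: has rum, so not alcohol-free — out
J: has egg, so not vegan; has oats, so not paleo (and 1 more) — reject

A, D, F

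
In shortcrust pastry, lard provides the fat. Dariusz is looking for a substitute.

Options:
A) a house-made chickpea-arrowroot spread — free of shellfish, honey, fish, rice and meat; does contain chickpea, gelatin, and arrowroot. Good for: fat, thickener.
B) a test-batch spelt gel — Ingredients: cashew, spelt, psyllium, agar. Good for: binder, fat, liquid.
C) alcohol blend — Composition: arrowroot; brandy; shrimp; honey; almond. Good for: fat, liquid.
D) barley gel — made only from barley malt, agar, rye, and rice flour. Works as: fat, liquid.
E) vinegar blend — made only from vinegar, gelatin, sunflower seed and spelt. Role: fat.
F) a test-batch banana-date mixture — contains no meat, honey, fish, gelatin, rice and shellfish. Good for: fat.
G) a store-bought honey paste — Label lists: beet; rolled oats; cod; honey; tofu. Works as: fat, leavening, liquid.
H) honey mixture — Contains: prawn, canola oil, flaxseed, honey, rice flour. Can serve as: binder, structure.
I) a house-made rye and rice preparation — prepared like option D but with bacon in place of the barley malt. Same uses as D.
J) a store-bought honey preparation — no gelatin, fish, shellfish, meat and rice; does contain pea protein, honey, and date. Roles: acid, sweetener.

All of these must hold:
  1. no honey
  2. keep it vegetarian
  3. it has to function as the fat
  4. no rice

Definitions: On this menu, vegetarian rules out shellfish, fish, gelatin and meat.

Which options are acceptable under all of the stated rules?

A: has gelatin, so not vegetarian — reject
B: no rice, vegetarian — valid
C: has shrimp, so not vegetarian; has honey, so not honey-free — reject
D: has rice flour, so not rice-free — out
E: has gelatin, so not vegetarian — no
F: no honey, vegetarian — OK
G: has cod, so not vegetarian; has honey, so not honey-free — reject
H: not usable as a fat; has prawn, so not vegetarian (and 2 more) — no
I: has bacon, so not vegetarian; has rice flour, so not rice-free — reject
J: not usable as a fat; has honey, so not honey-free — no

B, F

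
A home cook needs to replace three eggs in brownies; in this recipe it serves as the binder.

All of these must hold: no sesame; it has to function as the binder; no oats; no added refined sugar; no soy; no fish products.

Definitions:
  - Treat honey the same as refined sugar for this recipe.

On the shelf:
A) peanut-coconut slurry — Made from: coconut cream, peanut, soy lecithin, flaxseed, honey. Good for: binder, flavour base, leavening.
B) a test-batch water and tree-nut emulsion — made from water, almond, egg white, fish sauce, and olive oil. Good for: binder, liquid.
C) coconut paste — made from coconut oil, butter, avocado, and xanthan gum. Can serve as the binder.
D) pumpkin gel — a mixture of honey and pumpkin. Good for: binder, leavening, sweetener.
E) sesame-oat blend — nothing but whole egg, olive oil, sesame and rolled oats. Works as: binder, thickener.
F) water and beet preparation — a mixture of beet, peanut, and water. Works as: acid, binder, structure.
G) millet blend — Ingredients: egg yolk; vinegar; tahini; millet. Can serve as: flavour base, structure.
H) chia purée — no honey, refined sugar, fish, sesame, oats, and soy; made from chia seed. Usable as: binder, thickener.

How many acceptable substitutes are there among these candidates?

A: has soy lecithin, so not soy-free; has honey, so not no-added-sugar — reject
B: has fish sauce, so not fish-free — reject
C: every rule checks out — OK
D: has honey, so not no-added-sugar — no
E: has rolled oats, so not oat-free; has sesame, so not sesame-free — out
F: no sesame, no fish — valid
G: not usable as a binder; has tahini, so not sesame-free — out
H: works as a binder, no-added-sugar, no soy — OK

3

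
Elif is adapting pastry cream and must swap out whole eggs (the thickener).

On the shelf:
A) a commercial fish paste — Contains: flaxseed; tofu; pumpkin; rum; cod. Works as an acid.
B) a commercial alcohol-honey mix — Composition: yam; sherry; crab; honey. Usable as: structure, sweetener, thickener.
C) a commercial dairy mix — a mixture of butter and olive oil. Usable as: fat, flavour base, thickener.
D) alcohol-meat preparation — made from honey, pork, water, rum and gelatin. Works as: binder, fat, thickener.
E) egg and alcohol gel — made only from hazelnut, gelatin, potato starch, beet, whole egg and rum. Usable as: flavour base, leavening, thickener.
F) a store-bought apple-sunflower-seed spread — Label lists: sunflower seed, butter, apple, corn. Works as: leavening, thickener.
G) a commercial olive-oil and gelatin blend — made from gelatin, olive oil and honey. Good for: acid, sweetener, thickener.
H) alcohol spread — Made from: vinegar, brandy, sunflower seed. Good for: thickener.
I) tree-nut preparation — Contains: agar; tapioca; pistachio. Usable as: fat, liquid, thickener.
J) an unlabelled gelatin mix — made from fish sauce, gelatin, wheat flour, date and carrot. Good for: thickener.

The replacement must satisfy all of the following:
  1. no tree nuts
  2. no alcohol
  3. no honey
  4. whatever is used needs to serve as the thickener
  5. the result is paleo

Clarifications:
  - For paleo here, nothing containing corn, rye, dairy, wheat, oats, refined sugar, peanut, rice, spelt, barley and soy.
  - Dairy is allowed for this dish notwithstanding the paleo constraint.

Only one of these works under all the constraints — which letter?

A: not usable as a thickener; has tofu, so not paleo (and 1 more) — reject
B: has honey, so not honey-free; has sherry, so not alcohol-free — out
C: dairy is permitted under the paleo carve-out; nothing else excluded — keep
D: has honey, so not honey-free; has rum, so not alcohol-free — reject
E: has rum, so not alcohol-free; has hazelnut, so not tree-nut-free — no
F: has corn, so not paleo — out
G: has honey, so not honey-free — reject
H: has brandy, so not alcohol-free — reject
I: has pistachio, so not tree-nut-free — out
J: has wheat flour, so not paleo — reject

C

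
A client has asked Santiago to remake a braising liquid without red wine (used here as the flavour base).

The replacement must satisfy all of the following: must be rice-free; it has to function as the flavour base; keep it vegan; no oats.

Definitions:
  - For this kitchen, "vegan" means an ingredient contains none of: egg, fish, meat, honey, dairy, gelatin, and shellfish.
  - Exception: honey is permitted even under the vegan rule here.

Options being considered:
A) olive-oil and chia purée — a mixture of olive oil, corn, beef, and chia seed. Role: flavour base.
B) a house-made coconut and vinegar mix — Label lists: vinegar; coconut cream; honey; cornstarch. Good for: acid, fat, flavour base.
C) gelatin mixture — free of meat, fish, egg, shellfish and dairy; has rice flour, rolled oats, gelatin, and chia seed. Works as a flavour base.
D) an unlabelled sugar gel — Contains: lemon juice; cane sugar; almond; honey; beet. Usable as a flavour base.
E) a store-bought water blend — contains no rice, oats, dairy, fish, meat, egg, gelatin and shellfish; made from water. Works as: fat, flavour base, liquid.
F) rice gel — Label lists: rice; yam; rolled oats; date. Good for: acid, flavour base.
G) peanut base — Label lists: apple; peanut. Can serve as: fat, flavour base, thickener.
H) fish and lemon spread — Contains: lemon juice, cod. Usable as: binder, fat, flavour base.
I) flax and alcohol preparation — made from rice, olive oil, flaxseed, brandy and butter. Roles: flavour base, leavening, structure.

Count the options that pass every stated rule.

4

A: has beef, so not vegan — out
B: honey is permitted under the vegan carve-out; nothing else excluded — valid
C: has gelatin, so not vegan; has rice flour, so not rice-free (and 1 more) — no
D: honey is permitted under the vegan carve-out; nothing else excluded — OK
E: no oats, no rice — keep
F: has rice, so not rice-free; has rolled oats, so not oat-free — reject
G: works as a flavour base, vegan, no oats — OK
H: has cod, so not vegan — no
I: has butter, so not vegan; has rice, so not rice-free — reject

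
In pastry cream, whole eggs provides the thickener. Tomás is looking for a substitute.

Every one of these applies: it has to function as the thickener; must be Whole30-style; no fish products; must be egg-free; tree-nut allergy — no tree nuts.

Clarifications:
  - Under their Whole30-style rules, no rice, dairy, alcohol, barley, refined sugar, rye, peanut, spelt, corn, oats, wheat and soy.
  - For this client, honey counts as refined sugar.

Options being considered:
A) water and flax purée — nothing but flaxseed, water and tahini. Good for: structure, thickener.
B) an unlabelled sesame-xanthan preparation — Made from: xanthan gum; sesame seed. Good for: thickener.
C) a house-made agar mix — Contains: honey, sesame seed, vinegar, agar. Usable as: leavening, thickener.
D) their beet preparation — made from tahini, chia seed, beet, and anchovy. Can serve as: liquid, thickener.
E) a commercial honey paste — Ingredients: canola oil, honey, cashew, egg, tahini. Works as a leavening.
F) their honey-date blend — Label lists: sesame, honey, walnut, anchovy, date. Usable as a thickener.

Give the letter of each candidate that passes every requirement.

A: only tahini, water, and flaxseed; none excluded — valid
B: all constraints satisfied — keep
C: has honey, so not Whole30-style — no
D: has anchovy, so not fish-free — no
E: not usable as a thickener; has honey, so not Whole30-style (and 2 more) — out
F: has honey, so not Whole30-style; has anchovy, so not fish-free (and 1 more) — no

A, B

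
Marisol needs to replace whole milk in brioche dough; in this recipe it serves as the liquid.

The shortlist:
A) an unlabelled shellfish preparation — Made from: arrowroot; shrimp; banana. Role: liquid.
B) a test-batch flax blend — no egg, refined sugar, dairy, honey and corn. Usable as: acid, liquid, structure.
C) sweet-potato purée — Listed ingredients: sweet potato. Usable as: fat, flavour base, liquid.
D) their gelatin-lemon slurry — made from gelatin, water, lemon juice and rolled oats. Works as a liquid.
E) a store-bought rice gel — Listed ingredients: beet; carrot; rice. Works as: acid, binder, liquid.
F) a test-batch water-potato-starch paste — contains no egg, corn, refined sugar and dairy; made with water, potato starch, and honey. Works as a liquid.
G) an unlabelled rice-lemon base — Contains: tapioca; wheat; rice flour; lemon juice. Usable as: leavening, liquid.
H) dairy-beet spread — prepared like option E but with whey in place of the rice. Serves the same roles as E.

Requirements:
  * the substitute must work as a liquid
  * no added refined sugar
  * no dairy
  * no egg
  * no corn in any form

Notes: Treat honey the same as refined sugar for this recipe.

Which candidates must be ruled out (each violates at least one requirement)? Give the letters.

F, H

A: works as a liquid, no egg, no corn — OK
B: nothing on the exclusion list — OK
C: nothing on the exclusion list — valid
D: nothing on the exclusion list — valid
E: works as a liquid, no egg, no corn — keep
F: has honey, so not no-added-sugar — reject
G: rice flour and wheat etc. — none of it excluded — OK
H: has whey, so not dairy-free — out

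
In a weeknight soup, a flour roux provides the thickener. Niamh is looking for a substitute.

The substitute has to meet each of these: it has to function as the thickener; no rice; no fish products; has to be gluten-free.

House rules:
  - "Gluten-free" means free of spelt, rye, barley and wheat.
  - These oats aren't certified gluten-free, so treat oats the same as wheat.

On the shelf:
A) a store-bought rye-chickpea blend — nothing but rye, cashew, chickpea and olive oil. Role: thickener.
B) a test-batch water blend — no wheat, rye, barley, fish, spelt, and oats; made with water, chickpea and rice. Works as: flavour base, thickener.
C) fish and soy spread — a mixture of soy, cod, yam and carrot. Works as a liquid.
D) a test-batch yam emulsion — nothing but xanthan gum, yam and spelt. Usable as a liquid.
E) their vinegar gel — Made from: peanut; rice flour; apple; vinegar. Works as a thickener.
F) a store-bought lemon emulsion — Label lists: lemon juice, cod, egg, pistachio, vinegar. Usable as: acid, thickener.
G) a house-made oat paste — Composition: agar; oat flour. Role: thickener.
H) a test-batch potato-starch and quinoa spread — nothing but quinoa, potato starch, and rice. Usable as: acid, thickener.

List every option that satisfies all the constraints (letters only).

none

A: has rye, so not gluten-free — out
B: has rice, so not rice-free — reject
C: not usable as a thickener; has cod, so not fish-free — reject
D: not usable as a thickener; has spelt, so not gluten-free — no
E: has rice flour, so not rice-free — reject
F: has cod, so not fish-free — reject
G: has oat flour, so not gluten-free — out
H: has rice, so not rice-free — reject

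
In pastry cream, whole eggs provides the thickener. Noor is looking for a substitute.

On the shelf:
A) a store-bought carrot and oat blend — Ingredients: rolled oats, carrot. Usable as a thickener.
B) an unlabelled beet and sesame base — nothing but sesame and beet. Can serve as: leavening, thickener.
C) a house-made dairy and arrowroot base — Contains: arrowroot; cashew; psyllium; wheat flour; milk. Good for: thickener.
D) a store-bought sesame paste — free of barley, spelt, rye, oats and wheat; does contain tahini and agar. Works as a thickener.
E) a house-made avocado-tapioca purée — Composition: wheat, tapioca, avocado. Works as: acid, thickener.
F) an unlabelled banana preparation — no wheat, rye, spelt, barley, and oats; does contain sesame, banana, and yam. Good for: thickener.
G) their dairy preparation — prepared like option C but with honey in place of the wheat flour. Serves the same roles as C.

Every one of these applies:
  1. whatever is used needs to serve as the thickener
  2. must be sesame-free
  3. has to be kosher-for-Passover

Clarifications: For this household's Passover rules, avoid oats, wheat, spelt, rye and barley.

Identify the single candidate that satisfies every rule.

A: has rolled oats, so not kosher-for-Passover — out
B: has sesame, so not sesame-free — reject
C: has wheat flour, so not kosher-for-Passover — reject
D: has tahini, so not sesame-free — reject
E: has wheat, so not kosher-for-Passover — out
F: has sesame, so not sesame-free — out
G: nothing on the exclusion list — valid

G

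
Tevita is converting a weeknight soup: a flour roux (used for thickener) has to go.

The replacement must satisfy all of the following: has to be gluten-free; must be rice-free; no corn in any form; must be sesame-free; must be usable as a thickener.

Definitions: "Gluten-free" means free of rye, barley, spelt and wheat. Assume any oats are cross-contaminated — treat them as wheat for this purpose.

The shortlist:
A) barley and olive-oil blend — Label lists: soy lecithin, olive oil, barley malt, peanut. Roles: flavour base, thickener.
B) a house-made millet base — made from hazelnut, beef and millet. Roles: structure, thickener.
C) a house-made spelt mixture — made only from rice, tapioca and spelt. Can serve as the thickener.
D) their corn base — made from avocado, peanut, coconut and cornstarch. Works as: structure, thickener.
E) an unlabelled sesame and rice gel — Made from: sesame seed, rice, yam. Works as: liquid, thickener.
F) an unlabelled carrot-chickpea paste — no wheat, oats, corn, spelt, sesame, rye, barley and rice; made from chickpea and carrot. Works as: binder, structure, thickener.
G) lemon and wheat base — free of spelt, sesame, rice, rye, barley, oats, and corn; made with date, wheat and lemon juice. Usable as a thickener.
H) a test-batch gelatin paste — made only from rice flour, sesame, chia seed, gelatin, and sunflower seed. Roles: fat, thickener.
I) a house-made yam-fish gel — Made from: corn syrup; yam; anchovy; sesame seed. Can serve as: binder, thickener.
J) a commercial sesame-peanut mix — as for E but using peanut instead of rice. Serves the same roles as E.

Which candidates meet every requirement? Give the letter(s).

B, F

A: has barley malt, so not gluten-free — reject
B: nothing on the exclusion list — keep
C: has spelt, so not gluten-free; has rice, so not rice-free — reject
D: has cornstarch, so not corn-free — reject
E: has rice, so not rice-free; has sesame seed, so not sesame-free — reject
F: works as a thickener, no sesame, no rice — valid
G: has wheat, so not gluten-free — out
H: has rice flour, so not rice-free; has sesame, so not sesame-free — no
I: has corn syrup, so not corn-free; has sesame seed, so not sesame-free — reject
J: has sesame seed, so not sesame-free — reject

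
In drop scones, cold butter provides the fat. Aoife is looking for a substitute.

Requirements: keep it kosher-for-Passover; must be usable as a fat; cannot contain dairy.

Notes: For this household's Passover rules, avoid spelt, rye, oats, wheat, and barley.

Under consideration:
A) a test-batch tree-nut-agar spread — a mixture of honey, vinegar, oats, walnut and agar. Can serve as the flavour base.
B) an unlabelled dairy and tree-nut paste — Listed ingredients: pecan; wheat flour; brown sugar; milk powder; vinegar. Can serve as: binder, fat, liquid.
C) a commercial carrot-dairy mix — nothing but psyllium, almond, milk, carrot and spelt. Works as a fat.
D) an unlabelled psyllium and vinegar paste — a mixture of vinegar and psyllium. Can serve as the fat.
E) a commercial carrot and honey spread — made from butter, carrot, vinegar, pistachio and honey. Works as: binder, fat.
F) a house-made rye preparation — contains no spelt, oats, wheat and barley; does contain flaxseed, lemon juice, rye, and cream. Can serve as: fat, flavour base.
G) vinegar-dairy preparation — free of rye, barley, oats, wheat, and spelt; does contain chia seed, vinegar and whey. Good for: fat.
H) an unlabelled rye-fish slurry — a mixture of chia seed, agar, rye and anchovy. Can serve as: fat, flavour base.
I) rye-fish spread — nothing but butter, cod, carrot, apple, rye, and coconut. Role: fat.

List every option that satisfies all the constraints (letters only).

D

A: not usable as a fat; has oats, so not kosher-for-Passover — out
B: has wheat flour, so not kosher-for-Passover; has milk powder, so not dairy-free — reject
C: has spelt, so not kosher-for-Passover; has milk, so not dairy-free — no
D: kosher-for-Passover, no dairy — valid
E: has butter, so not dairy-free — out
F: has rye, so not kosher-for-Passover; has cream, so not dairy-free — reject
G: has whey, so not dairy-free — reject
H: has rye, so not kosher-for-Passover — out
I: has rye, so not kosher-for-Passover; has butter, so not dairy-free — reject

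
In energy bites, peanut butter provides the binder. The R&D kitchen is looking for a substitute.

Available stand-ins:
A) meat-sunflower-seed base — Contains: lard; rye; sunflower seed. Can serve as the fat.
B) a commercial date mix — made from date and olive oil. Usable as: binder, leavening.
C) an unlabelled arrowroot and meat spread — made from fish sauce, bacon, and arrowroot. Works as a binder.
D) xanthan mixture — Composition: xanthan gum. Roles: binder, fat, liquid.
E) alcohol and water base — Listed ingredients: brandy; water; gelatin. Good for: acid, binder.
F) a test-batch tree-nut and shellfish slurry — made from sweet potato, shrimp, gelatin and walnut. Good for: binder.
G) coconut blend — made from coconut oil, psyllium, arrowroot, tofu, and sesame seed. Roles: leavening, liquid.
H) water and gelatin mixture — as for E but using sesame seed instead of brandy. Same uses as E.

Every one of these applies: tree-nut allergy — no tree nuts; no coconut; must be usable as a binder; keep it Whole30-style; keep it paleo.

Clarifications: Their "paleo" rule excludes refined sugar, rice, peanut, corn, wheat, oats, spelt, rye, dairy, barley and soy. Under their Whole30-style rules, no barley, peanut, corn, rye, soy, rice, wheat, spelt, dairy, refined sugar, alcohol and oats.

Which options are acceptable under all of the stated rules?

B, C, D, H

A: not usable as a binder; has rye, so not paleo (and 1 more) — no
B: nothing on the exclusion list — keep
C: only fish sauce, bacon and arrowroot; none excluded — OK
D: no tree nuts, Whole30-style — OK
E: has brandy, so not Whole30-style — reject
F: has walnut, so not tree-nut-free — no
G: not usable as a binder; has tofu, so not paleo (and 2 more) — no
H: only gelatin, sesame seed, and water; none excluded — valid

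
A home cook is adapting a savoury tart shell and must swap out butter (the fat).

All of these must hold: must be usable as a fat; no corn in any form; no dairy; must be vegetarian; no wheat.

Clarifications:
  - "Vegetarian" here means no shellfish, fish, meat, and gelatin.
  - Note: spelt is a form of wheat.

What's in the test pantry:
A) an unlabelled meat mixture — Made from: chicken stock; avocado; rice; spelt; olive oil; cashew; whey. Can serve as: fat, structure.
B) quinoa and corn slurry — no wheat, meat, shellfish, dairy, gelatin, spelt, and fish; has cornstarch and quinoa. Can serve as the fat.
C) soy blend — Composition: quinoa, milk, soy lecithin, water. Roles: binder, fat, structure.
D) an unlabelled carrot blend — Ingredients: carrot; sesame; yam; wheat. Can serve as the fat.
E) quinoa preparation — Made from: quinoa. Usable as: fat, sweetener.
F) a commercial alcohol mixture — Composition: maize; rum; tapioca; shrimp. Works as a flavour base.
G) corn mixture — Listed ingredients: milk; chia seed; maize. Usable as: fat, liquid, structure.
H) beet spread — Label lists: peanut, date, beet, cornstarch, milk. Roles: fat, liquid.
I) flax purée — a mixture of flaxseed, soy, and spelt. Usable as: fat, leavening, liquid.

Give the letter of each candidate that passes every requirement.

E

A: has chicken stock, so not vegetarian; has whey, so not dairy-free (and 1 more) — reject
B: has cornstarch, so not corn-free — reject
C: has milk, so not dairy-free — no
D: has wheat, so not wheat-free — out
E: only quinoa; none excluded — OK
F: not usable as a fat; has shrimp, so not vegetarian (and 1 more) — out
G: has maize, so not corn-free; has milk, so not dairy-free — reject
H: has cornstarch, so not corn-free; has milk, so not dairy-free — reject
I: has spelt, so not wheat-free — no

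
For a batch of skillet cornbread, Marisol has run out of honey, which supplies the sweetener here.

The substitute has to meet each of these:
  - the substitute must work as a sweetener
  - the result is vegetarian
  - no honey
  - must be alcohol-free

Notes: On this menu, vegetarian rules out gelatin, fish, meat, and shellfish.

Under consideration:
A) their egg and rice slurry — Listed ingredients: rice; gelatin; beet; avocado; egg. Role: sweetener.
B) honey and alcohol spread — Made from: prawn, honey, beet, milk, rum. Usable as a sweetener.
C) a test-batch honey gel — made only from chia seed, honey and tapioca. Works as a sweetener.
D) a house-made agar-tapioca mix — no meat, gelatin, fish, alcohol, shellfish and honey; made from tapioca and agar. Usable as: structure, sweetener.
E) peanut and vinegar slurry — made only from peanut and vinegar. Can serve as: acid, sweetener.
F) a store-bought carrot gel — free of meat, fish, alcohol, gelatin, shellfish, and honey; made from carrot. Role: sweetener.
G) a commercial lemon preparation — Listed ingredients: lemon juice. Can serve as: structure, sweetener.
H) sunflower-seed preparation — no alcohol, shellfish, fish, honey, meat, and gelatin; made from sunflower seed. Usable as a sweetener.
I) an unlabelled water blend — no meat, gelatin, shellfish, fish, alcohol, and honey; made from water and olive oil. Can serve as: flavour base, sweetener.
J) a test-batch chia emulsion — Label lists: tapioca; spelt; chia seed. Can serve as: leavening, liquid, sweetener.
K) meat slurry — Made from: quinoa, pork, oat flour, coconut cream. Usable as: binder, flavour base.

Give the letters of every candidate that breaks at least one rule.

A: has gelatin, so not vegetarian — reject
B: has prawn, so not vegetarian; has rum, so not alcohol-free (and 1 more) — reject
C: has honey, so not honey-free — no
D: works as a sweetener, no alcohol, vegetarian — keep
E: only peanut and vinegar; none excluded — keep
F: works as a sweetener, vegetarian, no honey — keep
G: only lemon juice; none excluded — valid
H: nothing on the exclusion list — keep
I: works as a sweetener, no honey, no alcohol — valid
J: all constraints satisfied — valid
K: not usable as a sweetener; has pork, so not vegetarian — out

A, B, C, K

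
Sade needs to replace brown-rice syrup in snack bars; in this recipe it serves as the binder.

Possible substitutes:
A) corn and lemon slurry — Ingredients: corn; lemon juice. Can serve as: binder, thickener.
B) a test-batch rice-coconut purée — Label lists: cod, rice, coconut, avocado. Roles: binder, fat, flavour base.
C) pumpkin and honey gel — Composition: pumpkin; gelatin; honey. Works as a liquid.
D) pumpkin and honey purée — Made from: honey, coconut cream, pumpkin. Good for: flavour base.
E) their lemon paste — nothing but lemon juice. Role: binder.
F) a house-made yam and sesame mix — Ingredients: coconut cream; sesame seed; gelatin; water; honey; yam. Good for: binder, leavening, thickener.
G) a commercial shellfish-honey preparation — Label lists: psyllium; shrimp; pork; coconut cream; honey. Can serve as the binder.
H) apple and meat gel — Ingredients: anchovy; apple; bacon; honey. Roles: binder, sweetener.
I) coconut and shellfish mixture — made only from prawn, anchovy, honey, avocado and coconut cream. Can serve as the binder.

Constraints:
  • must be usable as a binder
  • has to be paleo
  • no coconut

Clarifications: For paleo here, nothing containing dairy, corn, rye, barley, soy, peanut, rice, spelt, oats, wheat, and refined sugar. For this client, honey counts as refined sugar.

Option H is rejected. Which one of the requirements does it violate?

usable as a binder: satisfied
paleo: has honey — fails
coconut-free: satisfied

paleo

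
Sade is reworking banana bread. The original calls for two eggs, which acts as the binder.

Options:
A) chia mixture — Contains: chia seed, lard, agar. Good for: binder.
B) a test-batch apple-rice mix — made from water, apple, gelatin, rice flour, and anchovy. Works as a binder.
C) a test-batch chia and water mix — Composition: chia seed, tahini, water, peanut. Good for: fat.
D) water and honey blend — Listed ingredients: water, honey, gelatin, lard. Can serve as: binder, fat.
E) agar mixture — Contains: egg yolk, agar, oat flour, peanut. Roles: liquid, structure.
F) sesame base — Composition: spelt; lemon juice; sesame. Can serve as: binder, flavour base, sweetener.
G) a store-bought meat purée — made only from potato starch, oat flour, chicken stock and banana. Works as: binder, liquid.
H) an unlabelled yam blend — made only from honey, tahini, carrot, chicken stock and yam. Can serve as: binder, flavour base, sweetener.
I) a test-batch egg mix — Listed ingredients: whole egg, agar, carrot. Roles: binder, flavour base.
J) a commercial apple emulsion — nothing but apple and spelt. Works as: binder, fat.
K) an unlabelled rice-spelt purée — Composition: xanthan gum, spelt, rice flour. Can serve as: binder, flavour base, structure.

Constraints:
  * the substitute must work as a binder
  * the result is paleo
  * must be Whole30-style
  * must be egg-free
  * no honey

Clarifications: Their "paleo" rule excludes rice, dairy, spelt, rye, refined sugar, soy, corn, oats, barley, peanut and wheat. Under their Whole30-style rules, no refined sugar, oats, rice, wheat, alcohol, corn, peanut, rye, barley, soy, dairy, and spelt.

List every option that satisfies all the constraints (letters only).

A: only lard, agar and chia seed; none excluded — OK
B: has rice flour, so not paleo; has rice flour, so not Whole30-style — out
C: not usable as a binder; has peanut, so not paleo (and 1 more) — reject
D: has honey, so not honey-free — no
E: not usable as a binder; has oat flour, so not paleo (and 2 more) — no
F: has spelt, so not paleo; has spelt, so not Whole30-style — no
G: has oat flour, so not paleo; has oat flour, so not Whole30-style — out
H: has honey, so not honey-free — out
I: has whole egg, so not egg-free — out
J: has spelt, so not paleo; has spelt, so not Whole30-style — out
K: has rice flour, so not paleo; has rice flour, so not Whole30-style — no

A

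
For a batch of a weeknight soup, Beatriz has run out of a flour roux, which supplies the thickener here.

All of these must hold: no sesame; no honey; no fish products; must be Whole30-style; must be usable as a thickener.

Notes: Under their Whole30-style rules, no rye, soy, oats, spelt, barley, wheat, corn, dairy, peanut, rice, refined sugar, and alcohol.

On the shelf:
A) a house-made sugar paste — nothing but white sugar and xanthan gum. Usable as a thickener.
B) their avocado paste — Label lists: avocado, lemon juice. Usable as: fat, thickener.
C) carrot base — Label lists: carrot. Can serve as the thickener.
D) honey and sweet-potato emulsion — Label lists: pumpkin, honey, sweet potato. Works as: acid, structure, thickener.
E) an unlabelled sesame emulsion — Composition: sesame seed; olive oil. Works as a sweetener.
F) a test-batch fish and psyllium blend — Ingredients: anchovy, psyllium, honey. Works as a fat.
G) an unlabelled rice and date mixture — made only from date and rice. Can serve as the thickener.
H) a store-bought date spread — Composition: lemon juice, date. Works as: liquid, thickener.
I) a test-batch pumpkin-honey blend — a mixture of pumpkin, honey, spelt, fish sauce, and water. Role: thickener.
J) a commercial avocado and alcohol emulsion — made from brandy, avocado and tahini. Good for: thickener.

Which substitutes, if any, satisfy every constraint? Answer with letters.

A: has white sugar, so not Whole30-style — no
B: every rule checks out — keep
C: Whole30-style, no honey — valid
D: has honey, so not honey-free — reject
E: not usable as a thickener; has sesame seed, so not sesame-free — out
F: not usable as a thickener; has honey, so not honey-free (and 1 more) — reject
G: has rice, so not Whole30-style — reject
H: only lemon juice and date; none excluded — keep
I: has spelt, so not Whole30-style; has honey, so not honey-free (and 1 more) — no
J: has brandy, so not Whole30-style; has tahini, so not sesame-free — reject

B, C, H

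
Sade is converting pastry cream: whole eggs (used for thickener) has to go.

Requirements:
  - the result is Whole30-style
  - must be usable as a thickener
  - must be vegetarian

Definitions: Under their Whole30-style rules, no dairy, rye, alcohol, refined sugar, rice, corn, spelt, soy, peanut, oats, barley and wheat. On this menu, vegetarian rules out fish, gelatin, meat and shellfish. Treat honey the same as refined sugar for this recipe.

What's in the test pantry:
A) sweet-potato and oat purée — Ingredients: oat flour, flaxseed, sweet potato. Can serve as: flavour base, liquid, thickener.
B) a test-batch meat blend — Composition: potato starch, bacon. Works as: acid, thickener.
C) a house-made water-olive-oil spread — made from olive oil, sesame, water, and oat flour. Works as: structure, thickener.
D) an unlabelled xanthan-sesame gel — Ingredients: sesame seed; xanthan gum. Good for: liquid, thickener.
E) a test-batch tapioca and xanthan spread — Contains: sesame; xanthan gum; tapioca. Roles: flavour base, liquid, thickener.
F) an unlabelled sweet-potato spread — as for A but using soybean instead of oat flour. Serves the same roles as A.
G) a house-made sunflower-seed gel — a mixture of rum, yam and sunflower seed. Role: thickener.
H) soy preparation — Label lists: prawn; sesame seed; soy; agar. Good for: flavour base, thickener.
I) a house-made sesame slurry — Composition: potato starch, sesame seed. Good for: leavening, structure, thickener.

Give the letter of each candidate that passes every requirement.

D, E, I

A: has oat flour, so not Whole30-style — reject
B: has bacon, so not vegetarian — no
C: has oat flour, so not Whole30-style — reject
D: only sesame seed and xanthan gum; none excluded — OK
E: only sesame, xanthan gum, and tapioca; none excluded — keep
F: has soybean, so not Whole30-style — out
G: has rum, so not Whole30-style — out
H: has soy, so not Whole30-style; has prawn, so not vegetarian — no
I: works as a thickener, Whole30-style, vegetarian — keep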